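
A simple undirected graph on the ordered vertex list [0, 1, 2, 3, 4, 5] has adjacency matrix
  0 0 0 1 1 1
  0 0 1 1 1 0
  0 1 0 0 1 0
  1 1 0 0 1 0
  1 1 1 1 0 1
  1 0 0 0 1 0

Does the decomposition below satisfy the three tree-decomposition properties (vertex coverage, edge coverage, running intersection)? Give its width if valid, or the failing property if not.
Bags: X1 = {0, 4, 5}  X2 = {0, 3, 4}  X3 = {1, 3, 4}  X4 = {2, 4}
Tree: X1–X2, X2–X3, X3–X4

No — edge (1,2) lies in no bag.

A tree decomposition must satisfy three properties: every vertex lies in some bag; for every edge, both endpoints lie together in some bag; and for every vertex, the bags containing it form a connected subtree. Here edge (1,2) lies in no bag, so the decomposition is invalid.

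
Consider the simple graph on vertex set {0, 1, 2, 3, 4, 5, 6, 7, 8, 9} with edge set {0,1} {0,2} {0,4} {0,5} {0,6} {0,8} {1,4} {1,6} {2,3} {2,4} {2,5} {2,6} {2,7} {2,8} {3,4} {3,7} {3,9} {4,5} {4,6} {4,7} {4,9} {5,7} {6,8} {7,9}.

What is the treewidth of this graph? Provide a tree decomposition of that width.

Treewidth 3.
One optimal decomposition is:
Bags: B1 = {0, 2, 4, 6}  B2 = {0, 2, 4, 5}  B3 = {2, 4, 5, 7}  B4 = {0, 1, 4, 6}  B5 = {0, 2, 6, 8}  B6 = {2, 3, 4, 7}  B7 = {3, 4, 7, 9}
Tree: B1–B2, B2–B3, B1–B4, B1–B5, B3–B6, B6–B7

The largest bag has 4 vertices, giving width 3; this decomposition certifies tw(G) ≤ 3. On the other hand G contains the 4-clique {0, 2, 6, 8}. A clique must lie in a single bag of any decomposition, so no decomposition can have width below 3. Hence tw(G) = 3 exactly.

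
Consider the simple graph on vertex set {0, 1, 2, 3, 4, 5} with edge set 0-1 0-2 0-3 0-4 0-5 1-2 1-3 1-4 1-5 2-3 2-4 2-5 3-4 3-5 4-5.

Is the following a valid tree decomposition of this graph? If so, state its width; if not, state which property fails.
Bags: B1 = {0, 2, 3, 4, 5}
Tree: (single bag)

A tree decomposition must satisfy three properties: every vertex lies in some bag; for every edge, both endpoints lie together in some bag; and for every vertex, the bags containing it form a connected subtree. Here vertex 1 appears in no bag, so the decomposition is invalid.

No — vertex 1 appears in no bag.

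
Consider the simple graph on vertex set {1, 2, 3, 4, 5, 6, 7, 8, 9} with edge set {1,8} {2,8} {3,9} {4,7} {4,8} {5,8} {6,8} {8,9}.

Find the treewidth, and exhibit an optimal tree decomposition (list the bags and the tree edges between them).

Treewidth 1.
One optimal decomposition is:
Bags: B1 = {6, 8}  B2 = {4, 8}  B3 = {1, 8}  B4 = {8, 9}  B5 = {3, 9}  B6 = {2, 8}  B7 = {4, 7}  B8 = {5, 8}
Tree: B1–B2, B1–B3, B2–B4, B4–B5, B2–B6, B2–B7, B6–B8

Each bag holds 2 vertices, so the decomposition has width 1, which upper-bounds the treewidth. Any graph with an edge has treewidth ≥ 1, and G has the edge 6–8. Therefore the treewidth is 1.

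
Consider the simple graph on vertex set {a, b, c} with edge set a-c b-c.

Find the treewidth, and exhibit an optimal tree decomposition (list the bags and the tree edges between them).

Each bag holds 2 vertices, so the decomposition has width 1, which upper-bounds the treewidth. G has an edge, so its treewidth is at least 1. Therefore the treewidth is 1.

Treewidth 1.
One such decomposition:
Bags: B1 = {a, c}  B2 = {b, c}
Tree: B1–B2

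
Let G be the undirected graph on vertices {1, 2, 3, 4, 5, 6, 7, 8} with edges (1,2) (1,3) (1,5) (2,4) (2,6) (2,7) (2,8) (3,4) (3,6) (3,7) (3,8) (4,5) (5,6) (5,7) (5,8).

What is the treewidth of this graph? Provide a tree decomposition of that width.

Treewidth 3.
One optimal decomposition is:
Bags: B1 = {2, 3, 5, 8}  B2 = {2, 3, 5, 7}  B3 = {2, 3, 5, 6}  B4 = {1, 2, 3, 5}  B5 = {2, 3, 4, 5}
Tree: B1–B2, B2–B3, B3–B4, B4–B5

The largest bag has 4 vertices, giving width 3; this decomposition certifies tw(G) ≤ 3. For the lower bound: the 4 vertex sets {3,8}, {5,7}, {2}, {6} are disjoint, each induces a connected subgraph, and every pair is joined by at least one edge of G. Contracting each set to a single vertex therefore yields K_{4} as a minor, and since treewidth is minor-monotone, tw(G) ≥ tw(K_{4}) = 3. Combining the bounds, tw(G) = 3.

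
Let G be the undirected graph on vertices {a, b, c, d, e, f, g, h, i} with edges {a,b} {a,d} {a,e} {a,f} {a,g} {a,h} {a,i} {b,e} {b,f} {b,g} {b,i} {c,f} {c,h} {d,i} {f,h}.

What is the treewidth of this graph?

2

A width-2 tree decomposition is:
Bags: B1 = {a, b, i}  B2 = {a, b, f}  B3 = {a, b, e}  B4 = {a, b, g}  B5 = {a, f, h}  B6 = {c, f, h}  B7 = {a, d, i}
Tree: B1–B2, B2–B3, B1–B4, B2–B5, B5–B6, B1–B7
The largest bag has 3 vertices, giving width 2; this decomposition certifies tw(G) ≤ 2. On the other hand G contains the 3-clique {c, f, h}. A clique must lie in a single bag of any decomposition, so no decomposition can have width below 2. The upper and lower bounds meet at 2, so that is the treewidth.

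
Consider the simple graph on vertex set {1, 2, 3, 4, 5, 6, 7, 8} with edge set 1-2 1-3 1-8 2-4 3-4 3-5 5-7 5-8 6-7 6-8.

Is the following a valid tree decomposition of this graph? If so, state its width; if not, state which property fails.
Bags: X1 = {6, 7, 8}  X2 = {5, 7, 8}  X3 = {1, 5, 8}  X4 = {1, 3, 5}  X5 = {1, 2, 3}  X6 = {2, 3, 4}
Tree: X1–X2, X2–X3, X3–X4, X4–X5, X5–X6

Vertex coverage: the bags together contain {1, 2, 3, 4, 5, 6, 7, 8}, the full vertex set. Edge coverage: each edge of G has both endpoints in at least one bag. Running intersection: for every vertex, the bags containing it form a connected subtree. All three properties hold, so this is a valid tree decomposition of width max|bag| − 1 = 2, and hence tw(G) ≤ 2.

Yes; width 2.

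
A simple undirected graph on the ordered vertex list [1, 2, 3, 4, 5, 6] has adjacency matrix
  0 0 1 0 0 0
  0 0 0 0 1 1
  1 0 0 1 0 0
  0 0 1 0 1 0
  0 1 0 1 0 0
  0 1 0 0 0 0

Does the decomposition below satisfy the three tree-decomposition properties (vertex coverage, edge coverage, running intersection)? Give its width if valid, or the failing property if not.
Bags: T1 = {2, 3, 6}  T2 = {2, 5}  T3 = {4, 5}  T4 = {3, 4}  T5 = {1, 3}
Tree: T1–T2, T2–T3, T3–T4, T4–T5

A tree decomposition must satisfy three properties: every vertex lies in some bag; for every edge, both endpoints lie together in some bag; and for every vertex, the bags containing it form a connected subtree. Here bags containing vertex 3 are not connected in the tree, so the decomposition is invalid.

No — bags containing vertex 3 are not connected in the tree.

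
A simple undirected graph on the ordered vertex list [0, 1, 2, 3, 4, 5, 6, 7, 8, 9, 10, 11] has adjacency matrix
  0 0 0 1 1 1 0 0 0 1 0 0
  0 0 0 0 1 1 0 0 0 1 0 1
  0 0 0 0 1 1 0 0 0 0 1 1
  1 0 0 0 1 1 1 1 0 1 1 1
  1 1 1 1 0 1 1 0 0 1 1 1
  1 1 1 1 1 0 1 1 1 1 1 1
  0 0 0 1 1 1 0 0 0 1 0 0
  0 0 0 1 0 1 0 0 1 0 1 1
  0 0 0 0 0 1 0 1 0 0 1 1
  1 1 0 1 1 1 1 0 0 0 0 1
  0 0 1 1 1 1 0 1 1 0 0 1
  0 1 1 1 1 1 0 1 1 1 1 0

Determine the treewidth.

A width-4 tree decomposition is:
Bags: B1 = {3, 4, 5, 9, 11}  B2 = {3, 4, 5, 10, 11}  B3 = {2, 4, 5, 10, 11}  B4 = {3, 4, 5, 6, 9}  B5 = {0, 3, 4, 5, 9}  B6 = {3, 5, 7, 10, 11}  B7 = {5, 7, 8, 10, 11}  B8 = {1, 4, 5, 9, 11}
Tree: B1–B2, B2–B3, B1–B4, B4–B5, B2–B6, B6–B7, B1–B8
Each bag holds 5 vertices, so the decomposition has width 4, which upper-bounds the treewidth. For the lower bound, the 5 vertices {5, 7, 8, 10, 11} are pairwise adjacent, and any tree decomposition puts a clique entirely inside one bag — forcing width ≥ 4. Combining the bounds, tw(G) = 4.

4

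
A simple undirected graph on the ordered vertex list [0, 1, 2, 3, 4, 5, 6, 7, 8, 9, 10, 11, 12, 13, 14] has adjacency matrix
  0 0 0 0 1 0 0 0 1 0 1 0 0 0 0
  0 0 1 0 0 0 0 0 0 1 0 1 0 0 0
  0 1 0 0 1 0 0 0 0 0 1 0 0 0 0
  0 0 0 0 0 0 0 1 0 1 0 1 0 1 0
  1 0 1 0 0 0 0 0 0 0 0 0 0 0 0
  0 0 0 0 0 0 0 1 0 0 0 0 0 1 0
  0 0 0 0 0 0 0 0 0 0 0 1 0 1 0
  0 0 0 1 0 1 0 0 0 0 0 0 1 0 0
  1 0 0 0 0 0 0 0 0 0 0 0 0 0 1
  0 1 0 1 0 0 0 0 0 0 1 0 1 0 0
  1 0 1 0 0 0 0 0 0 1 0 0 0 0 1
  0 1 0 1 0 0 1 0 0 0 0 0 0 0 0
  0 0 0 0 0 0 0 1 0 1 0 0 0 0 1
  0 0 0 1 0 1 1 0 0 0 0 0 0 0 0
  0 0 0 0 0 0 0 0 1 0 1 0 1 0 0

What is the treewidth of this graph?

3

A width-3 tree decomposition is:
Bags: B1 = {5, 6, 7, 13}  B2 = {3, 6, 7, 13}  B3 = {3, 6, 7, 11}  B4 = {3, 7, 11, 12}  B5 = {3, 9, 11, 12}  B6 = {1, 9, 11, 12}  B7 = {1, 9, 12, 14}  B8 = {1, 9, 10, 14}  B9 = {1, 2, 10, 14}  B10 = {2, 8, 10, 14}  B11 = {0, 2, 8, 10}  B12 = {0, 2, 4, 8}
Tree: B1–B2, B2–B3, B3–B4, B4–B5, B5–B6, B6–B7, B7–B8, B8–B9, B9–B10, B10–B11, B11–B12
Every bag has size at most 4, so the width is 4 − 1 = 3 and tw(G) ≤ 3. For the lower bound: the 4 vertex sets {5,6,13}, {7}, {3}, {1,9,11,12} are disjoint, each induces a connected subgraph, and every pair is joined by at least one edge of G. Contracting each set to a single vertex therefore yields K_{4} as a minor, and since treewidth is minor-monotone, tw(G) ≥ tw(K_{4}) = 3. Hence tw(G) = 3 exactly.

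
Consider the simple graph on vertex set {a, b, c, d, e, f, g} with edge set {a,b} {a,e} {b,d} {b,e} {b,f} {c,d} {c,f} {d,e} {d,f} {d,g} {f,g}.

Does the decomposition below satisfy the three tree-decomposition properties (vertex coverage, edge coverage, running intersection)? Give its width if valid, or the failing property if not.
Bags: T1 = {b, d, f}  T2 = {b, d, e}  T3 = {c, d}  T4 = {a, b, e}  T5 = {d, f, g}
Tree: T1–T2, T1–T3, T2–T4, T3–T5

No — edge (f,c) lies in no bag.

A tree decomposition must satisfy three properties: every vertex lies in some bag; for every edge, both endpoints lie together in some bag; and for every vertex, the bags containing it form a connected subtree. Here edge (f,c) lies in no bag, so the decomposition is invalid.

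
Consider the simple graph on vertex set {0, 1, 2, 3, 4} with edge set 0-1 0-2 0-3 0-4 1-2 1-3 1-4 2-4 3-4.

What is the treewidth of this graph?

A width-3 tree decomposition is:
Bags: B1 = {0, 1, 3, 4}  B2 = {0, 1, 2, 4}
Tree: B1–B2
The largest bag has 4 vertices, giving width 3; this decomposition certifies tw(G) ≤ 3. Conversely, {0, 1, 2, 4} is a clique of size 4, and the vertices of any clique must share a bag in every tree decomposition; so some bag has ≥ 4 vertices and tw(G) ≥ 3. The upper and lower bounds meet at 3, so that is the treewidth.

3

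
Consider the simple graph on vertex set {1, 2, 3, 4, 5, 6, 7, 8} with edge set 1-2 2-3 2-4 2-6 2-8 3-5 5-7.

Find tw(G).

A width-1 tree decomposition is:
Bags: B1 = {3, 5}  B2 = {5, 7}  B3 = {2, 3}  B4 = {2, 6}  B5 = {2, 8}  B6 = {2, 4}  B7 = {1, 2}
Tree: B1–B2, B1–B3, B3–B4, B3–B5, B4–B6, B5–B7
The largest bag has 2 vertices, giving width 1; this decomposition certifies tw(G) ≤ 1. Any graph with an edge has treewidth ≥ 1, and G has the edge 3–5. Therefore the treewidth is 1.

1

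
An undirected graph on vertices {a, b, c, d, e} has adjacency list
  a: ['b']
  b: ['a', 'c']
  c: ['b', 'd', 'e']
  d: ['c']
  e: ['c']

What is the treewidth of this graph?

1

A width-1 tree decomposition is:
Bags: B1 = {c, d}  B2 = {c, e}  B3 = {b, c}  B4 = {a, b}
Tree: B1–B2, B2–B3, B3–B4
Each bag holds 2 vertices, so the decomposition has width 1, which upper-bounds the treewidth. Any graph with an edge has treewidth ≥ 1, and G has the edge d–c. Therefore the treewidth is 1.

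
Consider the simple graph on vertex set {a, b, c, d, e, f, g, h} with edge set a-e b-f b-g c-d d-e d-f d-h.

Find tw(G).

1

A width-1 tree decomposition is:
Bags: B1 = {d, h}  B2 = {d, e}  B3 = {d, f}  B4 = {c, d}  B5 = {a, e}  B6 = {b, f}  B7 = {b, g}
Tree: B1–B2, B2–B3, B1–B4, B2–B5, B3–B6, B6–B7
Every bag has size at most 2, so the width is 2 − 1 = 1 and tw(G) ≤ 1. Any graph with an edge has treewidth ≥ 1, and G has the edge d–h. Hence tw(G) = 1 exactly.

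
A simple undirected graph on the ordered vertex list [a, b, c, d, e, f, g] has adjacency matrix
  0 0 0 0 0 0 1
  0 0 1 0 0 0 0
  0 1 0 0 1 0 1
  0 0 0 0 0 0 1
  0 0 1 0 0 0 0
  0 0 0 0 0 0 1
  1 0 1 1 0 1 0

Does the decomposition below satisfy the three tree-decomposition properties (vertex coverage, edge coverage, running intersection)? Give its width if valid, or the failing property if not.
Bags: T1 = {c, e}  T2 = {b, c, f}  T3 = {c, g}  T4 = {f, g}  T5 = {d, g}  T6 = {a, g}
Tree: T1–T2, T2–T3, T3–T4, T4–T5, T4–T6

No — bags containing vertex f are not connected in the tree.

A tree decomposition must satisfy three properties: every vertex lies in some bag; for every edge, both endpoints lie together in some bag; and for every vertex, the bags containing it form a connected subtree. Here bags containing vertex f are not connected in the tree, so the decomposition is invalid.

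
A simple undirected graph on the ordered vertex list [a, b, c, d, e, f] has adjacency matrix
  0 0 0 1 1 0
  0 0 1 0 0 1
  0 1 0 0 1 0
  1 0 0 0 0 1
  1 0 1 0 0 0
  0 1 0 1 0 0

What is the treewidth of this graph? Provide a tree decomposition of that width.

Treewidth 2.
One such decomposition:
Bags: B1 = {b, c, f}  B2 = {c, e, f}  B3 = {a, e, f}  B4 = {a, d, f}
Tree: B1–B2, B2–B3, B3–B4

Every bag has size at most 3, so the width is 3 − 1 = 2 and tw(G) ≤ 2. Since f–b–c–e–a–d–f is a cycle in G, G is not acyclic. Forests are exactly the graphs of treewidth ≤ 1, so tw(G) ≥ 2. Combining the bounds, tw(G) = 2.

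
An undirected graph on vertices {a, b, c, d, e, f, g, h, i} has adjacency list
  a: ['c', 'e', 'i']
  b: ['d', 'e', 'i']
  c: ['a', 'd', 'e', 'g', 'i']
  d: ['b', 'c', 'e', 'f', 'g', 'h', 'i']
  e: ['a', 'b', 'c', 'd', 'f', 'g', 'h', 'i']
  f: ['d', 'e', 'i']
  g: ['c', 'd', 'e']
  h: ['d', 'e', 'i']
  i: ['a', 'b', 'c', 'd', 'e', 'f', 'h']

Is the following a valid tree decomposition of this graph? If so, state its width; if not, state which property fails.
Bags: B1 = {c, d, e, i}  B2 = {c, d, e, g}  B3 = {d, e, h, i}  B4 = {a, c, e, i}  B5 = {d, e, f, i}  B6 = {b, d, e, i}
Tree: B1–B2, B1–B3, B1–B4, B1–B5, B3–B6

Every vertex of G appears in some bag (union = {a, b, c, d, e, f, g, h, i}); every edge is covered by a bag; and for each vertex v the set of bags containing v is connected in the bag tree. The decomposition is therefore valid. The largest bag has 4 vertices, so the width is 3.

Yes; width 3.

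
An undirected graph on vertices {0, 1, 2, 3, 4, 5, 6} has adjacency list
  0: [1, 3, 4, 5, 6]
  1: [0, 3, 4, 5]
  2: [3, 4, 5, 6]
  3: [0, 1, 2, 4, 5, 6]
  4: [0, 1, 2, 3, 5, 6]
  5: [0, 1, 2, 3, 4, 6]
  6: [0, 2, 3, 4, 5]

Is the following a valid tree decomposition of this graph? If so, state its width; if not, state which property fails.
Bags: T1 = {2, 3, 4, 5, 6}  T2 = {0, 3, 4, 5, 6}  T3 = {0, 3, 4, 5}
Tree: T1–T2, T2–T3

A tree decomposition must satisfy three properties: every vertex lies in some bag; for every edge, both endpoints lie together in some bag; and for every vertex, the bags containing it form a connected subtree. Here vertex 1 appears in no bag, so the decomposition is invalid.

No — vertex 1 appears in no bag.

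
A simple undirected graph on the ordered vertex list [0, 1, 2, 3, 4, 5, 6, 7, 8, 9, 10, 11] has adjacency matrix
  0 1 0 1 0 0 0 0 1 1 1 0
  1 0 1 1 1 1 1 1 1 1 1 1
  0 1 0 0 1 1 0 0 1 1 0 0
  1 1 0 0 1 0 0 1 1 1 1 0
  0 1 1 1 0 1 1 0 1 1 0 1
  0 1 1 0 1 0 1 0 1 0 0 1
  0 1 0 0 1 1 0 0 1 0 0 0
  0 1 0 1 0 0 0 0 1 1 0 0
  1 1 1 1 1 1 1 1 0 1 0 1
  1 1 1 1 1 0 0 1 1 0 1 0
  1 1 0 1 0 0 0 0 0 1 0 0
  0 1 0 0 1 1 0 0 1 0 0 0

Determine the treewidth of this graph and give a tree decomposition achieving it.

Treewidth 4.
One optimal decomposition is:
Bags: B1 = {1, 2, 4, 8, 9}  B2 = {1, 3, 4, 8, 9}  B3 = {1, 2, 4, 5, 8}  B4 = {1, 3, 7, 8, 9}  B5 = {0, 1, 3, 8, 9}  B6 = {1, 4, 5, 8, 11}  B7 = {1, 4, 5, 6, 8}  B8 = {0, 1, 3, 9, 10}
Tree: B1–B2, B1–B3, B2–B4, B4–B5, B3–B6, B6–B7, B5–B8

Every bag has size at most 5, so the width is 5 − 1 = 4 and tw(G) ≤ 4. Conversely, {0, 1, 3, 8, 9} is a clique of size 5, and the vertices of any clique must share a bag in every tree decomposition; so some bag has ≥ 5 vertices and tw(G) ≥ 4. Therefore the treewidth is 4.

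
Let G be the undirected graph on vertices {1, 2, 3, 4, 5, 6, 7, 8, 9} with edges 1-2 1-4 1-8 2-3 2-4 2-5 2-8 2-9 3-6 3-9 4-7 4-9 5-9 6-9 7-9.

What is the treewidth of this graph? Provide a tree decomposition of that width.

Each bag holds 3 vertices, so the decomposition has width 2, which upper-bounds the treewidth. For the lower bound, the 3 vertices {1, 2, 8} are pairwise adjacent, and any tree decomposition puts a clique entirely inside one bag — forcing width ≥ 2. Combining the bounds, tw(G) = 2.

Treewidth 2.
One such decomposition:
Bags: B1 = {1, 2, 4}  B2 = {1, 2, 8}  B3 = {2, 4, 9}  B4 = {2, 3, 9}  B5 = {4, 7, 9}  B6 = {3, 6, 9}  B7 = {2, 5, 9}
Tree: B1–B2, B1–B3, B3–B4, B3–B5, B4–B6, B4–B7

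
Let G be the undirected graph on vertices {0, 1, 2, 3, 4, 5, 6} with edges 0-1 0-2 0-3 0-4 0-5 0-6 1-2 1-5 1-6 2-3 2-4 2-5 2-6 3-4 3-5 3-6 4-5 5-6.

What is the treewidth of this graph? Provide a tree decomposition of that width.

The largest bag has 5 vertices, giving width 4; this decomposition certifies tw(G) ≤ 4. On the other hand G contains the 5-clique {0, 1, 2, 5, 6}. A clique must lie in a single bag of any decomposition, so no decomposition can have width below 4. The upper and lower bounds meet at 4, so that is the treewidth.

Treewidth 4.
Bags: B1 = {0, 1, 2, 5, 6}  B2 = {0, 2, 3, 5, 6}  B3 = {0, 2, 3, 4, 5}
Tree: B1–B2, B2–B3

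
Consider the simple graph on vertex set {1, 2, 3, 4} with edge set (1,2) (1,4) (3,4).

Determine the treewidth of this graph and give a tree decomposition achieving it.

Each bag holds 2 vertices, so the decomposition has width 1, which upper-bounds the treewidth. Since G has at least one edge (e.g. 1–2), it is not an edgeless graph, so tw(G) ≥ 1. Hence tw(G) = 1 exactly.

Treewidth 1.
One optimal decomposition is:
Bags: B1 = {1, 2}  B2 = {1, 4}  B3 = {3, 4}
Tree: B1–B2, B2–B3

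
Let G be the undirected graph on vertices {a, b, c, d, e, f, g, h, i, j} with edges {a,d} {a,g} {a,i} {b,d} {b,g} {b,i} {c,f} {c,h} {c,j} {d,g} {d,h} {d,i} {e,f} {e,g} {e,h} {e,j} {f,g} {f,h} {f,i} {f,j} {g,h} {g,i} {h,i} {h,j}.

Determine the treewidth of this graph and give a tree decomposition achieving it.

Every bag has size at most 4, so the width is 4 − 1 = 3 and tw(G) ≤ 3. For the lower bound, the 4 vertices {e, f, g, h} are pairwise adjacent, and any tree decomposition puts a clique entirely inside one bag — forcing width ≥ 3. The upper and lower bounds meet at 3, so that is the treewidth.

Treewidth 3.
Bags: B1 = {d, g, h, i}  B2 = {b, d, g, i}  B3 = {f, g, h, i}  B4 = {e, f, g, h}  B5 = {e, f, h, j}  B6 = {a, d, g, i}  B7 = {c, f, h, j}
Tree: B1–B2, B1–B3, B3–B4, B4–B5, B2–B6, B5–B7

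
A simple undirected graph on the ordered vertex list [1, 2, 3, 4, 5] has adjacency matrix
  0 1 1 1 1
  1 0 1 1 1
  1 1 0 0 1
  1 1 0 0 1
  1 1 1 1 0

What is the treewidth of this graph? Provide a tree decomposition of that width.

Every bag has size at most 4, so the width is 4 − 1 = 3 and tw(G) ≤ 3. On the other hand G contains the 4-clique {1, 2, 3, 5}. A clique must lie in a single bag of any decomposition, so no decomposition can have width below 3. Combining the bounds, tw(G) = 3.

Treewidth 3.
Bags: B1 = {1, 2, 4, 5}  B2 = {1, 2, 3, 5}
Tree: B1–B2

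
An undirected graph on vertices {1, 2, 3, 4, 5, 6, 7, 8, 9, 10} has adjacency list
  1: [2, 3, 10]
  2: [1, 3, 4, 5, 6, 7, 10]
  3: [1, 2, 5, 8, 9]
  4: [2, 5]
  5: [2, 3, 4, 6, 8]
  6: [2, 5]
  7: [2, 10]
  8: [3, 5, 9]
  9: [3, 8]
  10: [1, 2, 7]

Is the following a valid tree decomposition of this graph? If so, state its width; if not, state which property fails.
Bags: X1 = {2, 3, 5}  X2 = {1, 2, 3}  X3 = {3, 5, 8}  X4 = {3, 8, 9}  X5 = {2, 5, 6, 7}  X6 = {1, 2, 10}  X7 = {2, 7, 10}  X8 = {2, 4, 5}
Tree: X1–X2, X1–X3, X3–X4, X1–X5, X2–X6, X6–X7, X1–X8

A tree decomposition must satisfy three properties: every vertex lies in some bag; for every edge, both endpoints lie together in some bag; and for every vertex, the bags containing it form a connected subtree. Here bags containing vertex 7 are not connected in the tree, so the decomposition is invalid.

No — bags containing vertex 7 are not connected in the tree.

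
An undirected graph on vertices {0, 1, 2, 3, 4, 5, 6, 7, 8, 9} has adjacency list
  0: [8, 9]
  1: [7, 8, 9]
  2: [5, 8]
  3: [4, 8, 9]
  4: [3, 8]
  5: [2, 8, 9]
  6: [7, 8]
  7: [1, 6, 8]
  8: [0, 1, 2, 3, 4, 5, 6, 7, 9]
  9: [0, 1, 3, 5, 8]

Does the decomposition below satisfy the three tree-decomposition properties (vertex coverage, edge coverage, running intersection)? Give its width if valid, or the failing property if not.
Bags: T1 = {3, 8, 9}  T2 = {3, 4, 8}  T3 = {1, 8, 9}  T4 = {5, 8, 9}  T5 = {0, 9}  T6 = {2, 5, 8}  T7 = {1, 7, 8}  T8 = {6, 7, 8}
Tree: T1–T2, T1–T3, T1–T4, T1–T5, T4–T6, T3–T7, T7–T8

A tree decomposition must satisfy three properties: every vertex lies in some bag; for every edge, both endpoints lie together in some bag; and for every vertex, the bags containing it form a connected subtree. Here edge (8,0) lies in no bag, so the decomposition is invalid.

No — edge (8,0) lies in no bag.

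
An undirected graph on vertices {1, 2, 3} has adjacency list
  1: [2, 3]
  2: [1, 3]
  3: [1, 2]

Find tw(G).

2

A width-2 tree decomposition is:
Bags: B1 = {1, 2, 3}
Tree: (single bag)
A single bag containing all 3 vertices is trivially a valid decomposition of width 2. On the other hand G contains the 3-clique {1, 2, 3}. A clique must lie in a single bag of any decomposition, so no decomposition can have width below 2. Therefore the treewidth is 2.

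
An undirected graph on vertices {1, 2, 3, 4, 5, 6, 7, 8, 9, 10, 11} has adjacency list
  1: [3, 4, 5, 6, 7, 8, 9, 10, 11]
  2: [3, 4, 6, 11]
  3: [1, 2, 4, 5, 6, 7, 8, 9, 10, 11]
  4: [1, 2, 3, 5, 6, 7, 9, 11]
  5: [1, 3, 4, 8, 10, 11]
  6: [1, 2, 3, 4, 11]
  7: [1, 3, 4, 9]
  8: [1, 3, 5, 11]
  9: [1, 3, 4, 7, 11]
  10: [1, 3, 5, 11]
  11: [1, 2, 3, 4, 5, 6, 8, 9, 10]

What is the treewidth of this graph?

4

A width-4 tree decomposition is:
Bags: B1 = {1, 3, 4, 6, 11}  B2 = {1, 3, 4, 9, 11}  B3 = {2, 3, 4, 6, 11}  B4 = {1, 3, 4, 5, 11}  B5 = {1, 3, 5, 10, 11}  B6 = {1, 3, 5, 8, 11}  B7 = {1, 3, 4, 7, 9}
Tree: B1–B2, B1–B3, B1–B4, B4–B5, B5–B6, B2–B7
The largest bag has 5 vertices, giving width 4; this decomposition certifies tw(G) ≤ 4. For the lower bound, the 5 vertices {1, 3, 5, 8, 11} are pairwise adjacent, and any tree decomposition puts a clique entirely inside one bag — forcing width ≥ 4. Therefore the treewidth is 4.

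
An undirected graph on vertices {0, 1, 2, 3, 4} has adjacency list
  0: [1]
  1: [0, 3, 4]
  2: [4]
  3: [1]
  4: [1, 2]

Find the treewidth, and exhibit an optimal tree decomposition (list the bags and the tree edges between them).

Every bag has size at most 2, so the width is 2 − 1 = 1 and tw(G) ≤ 1. Since G has at least one edge (e.g. 1–0), it is not an edgeless graph, so tw(G) ≥ 1. Hence tw(G) = 1 exactly.

Treewidth 1.
One optimal decomposition is:
Bags: B1 = {0, 1}  B2 = {1, 4}  B3 = {2, 4}  B4 = {1, 3}
Tree: B1–B2, B2–B3, B1–B4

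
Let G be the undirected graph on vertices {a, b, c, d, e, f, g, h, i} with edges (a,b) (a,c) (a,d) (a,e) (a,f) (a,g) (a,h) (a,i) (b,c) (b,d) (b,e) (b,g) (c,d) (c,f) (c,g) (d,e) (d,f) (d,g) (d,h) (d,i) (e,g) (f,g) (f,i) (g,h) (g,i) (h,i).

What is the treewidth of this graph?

A width-4 tree decomposition is:
Bags: B1 = {a, b, c, d, g}  B2 = {a, c, d, f, g}  B3 = {a, b, d, e, g}  B4 = {a, d, f, g, i}  B5 = {a, d, g, h, i}
Tree: B1–B2, B1–B3, B2–B4, B4–B5
Every bag has size at most 5, so the width is 5 − 1 = 4 and tw(G) ≤ 4. Conversely, {a, b, d, e, g} is a clique of size 5, and the vertices of any clique must share a bag in every tree decomposition; so some bag has ≥ 5 vertices and tw(G) ≥ 4. Hence tw(G) = 4 exactly.

4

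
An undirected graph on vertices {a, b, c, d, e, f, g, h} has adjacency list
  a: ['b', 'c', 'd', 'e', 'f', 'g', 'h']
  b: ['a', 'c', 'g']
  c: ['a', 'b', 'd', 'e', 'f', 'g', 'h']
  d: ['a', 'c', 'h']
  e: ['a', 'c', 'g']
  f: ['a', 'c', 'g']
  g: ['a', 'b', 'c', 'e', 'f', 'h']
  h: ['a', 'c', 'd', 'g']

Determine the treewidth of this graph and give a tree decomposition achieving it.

The largest bag has 4 vertices, giving width 3; this decomposition certifies tw(G) ≤ 3. On the other hand G contains the 4-clique {a, c, d, h}. A clique must lie in a single bag of any decomposition, so no decomposition can have width below 3. Therefore the treewidth is 3.

Treewidth 3.
One such decomposition:
Bags: B1 = {a, b, c, g}  B2 = {a, c, e, g}  B3 = {a, c, f, g}  B4 = {a, c, g, h}  B5 = {a, c, d, h}
Tree: B1–B2, B2–B3, B2–B4, B4–B5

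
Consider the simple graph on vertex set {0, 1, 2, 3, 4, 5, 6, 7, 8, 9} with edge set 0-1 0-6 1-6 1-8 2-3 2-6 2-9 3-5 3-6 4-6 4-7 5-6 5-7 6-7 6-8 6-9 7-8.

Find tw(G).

2

A width-2 tree decomposition is:
Bags: B1 = {6, 7, 8}  B2 = {5, 6, 7}  B3 = {4, 6, 7}  B4 = {1, 6, 8}  B5 = {0, 1, 6}  B6 = {3, 5, 6}  B7 = {2, 3, 6}  B8 = {2, 6, 9}
Tree: B1–B2, B2–B3, B1–B4, B4–B5, B2–B6, B6–B7, B7–B8
Every bag has size at most 3, so the width is 3 − 1 = 2 and tw(G) ≤ 2. For the lower bound, the 3 vertices {0, 1, 6} are pairwise adjacent, and any tree decomposition puts a clique entirely inside one bag — forcing width ≥ 2. The upper and lower bounds meet at 2, so that is the treewidth.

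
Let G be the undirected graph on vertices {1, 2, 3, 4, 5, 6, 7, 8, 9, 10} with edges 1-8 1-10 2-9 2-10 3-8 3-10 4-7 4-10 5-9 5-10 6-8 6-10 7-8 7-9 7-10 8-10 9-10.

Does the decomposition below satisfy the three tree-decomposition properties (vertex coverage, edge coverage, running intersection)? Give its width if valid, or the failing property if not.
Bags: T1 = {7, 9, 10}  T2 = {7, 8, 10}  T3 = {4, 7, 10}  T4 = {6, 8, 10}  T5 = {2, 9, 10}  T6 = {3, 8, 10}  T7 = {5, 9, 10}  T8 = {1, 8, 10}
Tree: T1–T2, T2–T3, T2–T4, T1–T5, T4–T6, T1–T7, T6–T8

Yes; width 2.

Vertex coverage: the bags together contain {1, 2, 3, 4, 5, 6, 7, 8, 9, 10}, the full vertex set. Edge coverage: each edge of G has both endpoints in at least one bag. Running intersection: for every vertex, the bags containing it form a connected subtree. All three properties hold, so this is a valid tree decomposition of width max|bag| − 1 = 2, and hence tw(G) ≤ 2.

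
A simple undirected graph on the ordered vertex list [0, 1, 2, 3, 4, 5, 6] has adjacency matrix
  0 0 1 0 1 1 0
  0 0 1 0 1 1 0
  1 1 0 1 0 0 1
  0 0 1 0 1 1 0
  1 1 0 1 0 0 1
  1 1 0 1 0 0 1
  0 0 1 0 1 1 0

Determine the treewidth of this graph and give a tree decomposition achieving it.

Every bag has size at most 4, so the width is 4 − 1 = 3 and tw(G) ≤ 3. For the lower bound: the 4 vertex sets {3,4}, {0,5}, {2}, {6} are disjoint, each induces a connected subgraph, and every pair is joined by at least one edge of G. Contracting each set to a single vertex therefore yields K_{4} as a minor, and since treewidth is minor-monotone, tw(G) ≥ tw(K_{4}) = 3. Combining the bounds, tw(G) = 3.

Treewidth 3.
Bags: B1 = {2, 3, 4, 5}  B2 = {0, 2, 4, 5}  B3 = {2, 4, 5, 6}  B4 = {1, 2, 4, 5}
Tree: B1–B2, B2–B3, B3–B4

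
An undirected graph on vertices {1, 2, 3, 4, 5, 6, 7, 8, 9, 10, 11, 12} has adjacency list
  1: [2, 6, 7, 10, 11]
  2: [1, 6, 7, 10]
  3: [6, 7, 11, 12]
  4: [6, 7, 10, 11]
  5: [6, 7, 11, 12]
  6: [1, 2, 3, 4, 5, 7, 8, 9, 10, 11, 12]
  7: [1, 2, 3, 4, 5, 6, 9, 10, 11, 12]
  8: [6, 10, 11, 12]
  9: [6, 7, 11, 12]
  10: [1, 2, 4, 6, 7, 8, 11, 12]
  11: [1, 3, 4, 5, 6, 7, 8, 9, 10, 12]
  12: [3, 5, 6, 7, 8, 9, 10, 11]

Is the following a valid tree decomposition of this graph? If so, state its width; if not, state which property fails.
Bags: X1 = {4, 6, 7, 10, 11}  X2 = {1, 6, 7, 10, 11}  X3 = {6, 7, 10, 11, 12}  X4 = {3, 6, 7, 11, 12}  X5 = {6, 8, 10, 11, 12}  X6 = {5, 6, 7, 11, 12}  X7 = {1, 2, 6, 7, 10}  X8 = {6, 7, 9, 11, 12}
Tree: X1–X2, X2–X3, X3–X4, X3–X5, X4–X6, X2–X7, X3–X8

Every vertex of G appears in some bag (union = {1, 2, 3, 4, 5, 6, 7, 8, 9, 10, 11, 12}); every edge is covered by a bag; and for each vertex v the set of bags containing v is connected in the bag tree. The decomposition is therefore valid. The largest bag has 5 vertices, so the width is 4.

Yes; width 4.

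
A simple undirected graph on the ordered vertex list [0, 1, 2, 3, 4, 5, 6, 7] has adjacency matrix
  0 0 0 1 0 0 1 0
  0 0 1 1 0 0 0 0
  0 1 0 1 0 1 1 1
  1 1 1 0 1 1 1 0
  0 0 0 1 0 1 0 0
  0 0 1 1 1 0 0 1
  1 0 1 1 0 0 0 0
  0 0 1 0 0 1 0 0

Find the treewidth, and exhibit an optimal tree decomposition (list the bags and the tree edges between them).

The largest bag has 3 vertices, giving width 2; this decomposition certifies tw(G) ≤ 2. Conversely, {0, 3, 6} is a clique of size 3, and the vertices of any clique must share a bag in every tree decomposition; so some bag has ≥ 3 vertices and tw(G) ≥ 2. The upper and lower bounds meet at 2, so that is the treewidth.

Treewidth 2.
One optimal decomposition is:
Bags: B1 = {2, 3, 5}  B2 = {2, 3, 6}  B3 = {0, 3, 6}  B4 = {3, 4, 5}  B5 = {2, 5, 7}  B6 = {1, 2, 3}
Tree: B1–B2, B2–B3, B1–B4, B1–B5, B2–B6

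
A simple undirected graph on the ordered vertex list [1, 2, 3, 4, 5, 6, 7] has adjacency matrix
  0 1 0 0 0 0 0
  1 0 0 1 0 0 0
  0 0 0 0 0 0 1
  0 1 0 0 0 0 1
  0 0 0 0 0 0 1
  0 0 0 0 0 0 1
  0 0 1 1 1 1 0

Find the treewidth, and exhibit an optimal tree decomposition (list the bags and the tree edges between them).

Treewidth 1.
One such decomposition:
Bags: B1 = {5, 7}  B2 = {6, 7}  B3 = {4, 7}  B4 = {2, 4}  B5 = {3, 7}  B6 = {1, 2}
Tree: B1–B2, B2–B3, B3–B4, B1–B5, B4–B6

Every bag has size at most 2, so the width is 2 − 1 = 1 and tw(G) ≤ 1. Any graph with an edge has treewidth ≥ 1, and G has the edge 5–7. Hence tw(G) = 1 exactly.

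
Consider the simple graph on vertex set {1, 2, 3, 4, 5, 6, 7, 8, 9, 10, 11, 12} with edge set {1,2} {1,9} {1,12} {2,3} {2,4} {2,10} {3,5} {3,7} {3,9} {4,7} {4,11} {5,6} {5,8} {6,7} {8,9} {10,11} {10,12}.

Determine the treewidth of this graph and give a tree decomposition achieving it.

Every bag has size at most 4, so the width is 4 − 1 = 3 and tw(G) ≤ 3. For the lower bound: the 4 vertex sets {10,11,12}, {4}, {2}, {1,3,7,9} are disjoint, each induces a connected subgraph, and every pair is joined by at least one edge of G. Contracting each set to a single vertex therefore yields K_{4} as a minor, and since treewidth is minor-monotone, tw(G) ≥ tw(K_{4}) = 3. Therefore the treewidth is 3.

Treewidth 3.
Bags: B1 = {4, 10, 11, 12}  B2 = {2, 4, 10, 12}  B3 = {1, 2, 4, 12}  B4 = {1, 2, 4, 7}  B5 = {1, 2, 3, 7}  B6 = {1, 3, 7, 9}  B7 = {3, 6, 7, 9}  B8 = {3, 5, 6, 9}  B9 = {5, 6, 8, 9}
Tree: B1–B2, B2–B3, B3–B4, B4–B5, B5–B6, B6–B7, B7–B8, B8–B9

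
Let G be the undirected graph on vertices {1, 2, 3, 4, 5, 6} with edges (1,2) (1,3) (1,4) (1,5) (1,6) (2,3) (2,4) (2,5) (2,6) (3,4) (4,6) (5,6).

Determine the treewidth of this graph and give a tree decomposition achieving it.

The largest bag has 4 vertices, giving width 3; this decomposition certifies tw(G) ≤ 3. Conversely, {1, 2, 3, 4} is a clique of size 4, and the vertices of any clique must share a bag in every tree decomposition; so some bag has ≥ 4 vertices and tw(G) ≥ 3. Hence tw(G) = 3 exactly.

Treewidth 3.
One such decomposition:
Bags: B1 = {1, 2, 3, 4}  B2 = {1, 2, 4, 6}  B3 = {1, 2, 5, 6}
Tree: B1–B2, B2–B3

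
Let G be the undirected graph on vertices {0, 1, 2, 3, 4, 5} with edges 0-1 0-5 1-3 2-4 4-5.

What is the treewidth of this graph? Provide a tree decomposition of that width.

Treewidth 1.
One optimal decomposition is:
Bags: B1 = {2, 4}  B2 = {4, 5}  B3 = {0, 5}  B4 = {0, 1}  B5 = {1, 3}
Tree: B1–B2, B2–B3, B3–B4, B4–B5

Each bag holds 2 vertices, so the decomposition has width 1, which upper-bounds the treewidth. Any graph with an edge has treewidth ≥ 1, and G has the edge 2–4. Hence tw(G) = 1 exactly.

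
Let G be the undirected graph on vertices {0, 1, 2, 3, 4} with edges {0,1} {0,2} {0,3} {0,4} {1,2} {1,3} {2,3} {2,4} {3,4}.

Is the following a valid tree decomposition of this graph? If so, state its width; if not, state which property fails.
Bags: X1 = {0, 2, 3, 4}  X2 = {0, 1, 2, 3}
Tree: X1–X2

Yes; width 3.

Every vertex of G appears in some bag (union = {0, 1, 2, 3, 4}); every edge is covered by a bag; and for each vertex v the set of bags containing v is connected in the bag tree. The decomposition is therefore valid. The largest bag has 4 vertices, so the width is 3.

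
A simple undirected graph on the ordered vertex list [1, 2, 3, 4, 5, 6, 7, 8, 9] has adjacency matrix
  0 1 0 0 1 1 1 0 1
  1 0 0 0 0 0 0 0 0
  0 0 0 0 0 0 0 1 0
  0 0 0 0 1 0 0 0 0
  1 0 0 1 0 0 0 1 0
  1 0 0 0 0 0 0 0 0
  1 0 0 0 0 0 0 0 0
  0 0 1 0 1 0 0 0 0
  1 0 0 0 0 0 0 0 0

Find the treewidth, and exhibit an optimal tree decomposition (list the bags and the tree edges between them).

Treewidth 1.
One such decomposition:
Bags: B1 = {1, 2}  B2 = {1, 5}  B3 = {5, 8}  B4 = {3, 8}  B5 = {4, 5}  B6 = {1, 9}  B7 = {1, 7}  B8 = {1, 6}
Tree: B1–B2, B2–B3, B3–B4, B3–B5, B2–B6, B2–B7, B2–B8

The largest bag has 2 vertices, giving width 1; this decomposition certifies tw(G) ≤ 1. Any graph with an edge has treewidth ≥ 1, and G has the edge 2–1. Combining the bounds, tw(G) = 1.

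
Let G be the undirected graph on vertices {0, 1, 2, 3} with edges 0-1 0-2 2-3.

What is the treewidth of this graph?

A width-1 tree decomposition is:
Bags: B1 = {0, 1}  B2 = {0, 2}  B3 = {2, 3}
Tree: B1–B2, B2–B3
Each bag holds 2 vertices, so the decomposition has width 1, which upper-bounds the treewidth. Any graph with an edge has treewidth ≥ 1, and G has the edge 1–0. Therefore the treewidth is 1.

1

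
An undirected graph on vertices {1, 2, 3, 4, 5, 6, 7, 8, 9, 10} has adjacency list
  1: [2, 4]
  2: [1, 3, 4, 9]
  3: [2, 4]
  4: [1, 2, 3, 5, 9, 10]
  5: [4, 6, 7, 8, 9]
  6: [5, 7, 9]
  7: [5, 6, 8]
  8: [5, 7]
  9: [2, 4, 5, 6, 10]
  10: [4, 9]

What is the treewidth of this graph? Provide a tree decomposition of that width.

Treewidth 2.
One optimal decomposition is:
Bags: B1 = {4, 5, 9}  B2 = {5, 6, 9}  B3 = {2, 4, 9}  B4 = {2, 3, 4}  B5 = {4, 9, 10}  B6 = {1, 2, 4}  B7 = {5, 6, 7}  B8 = {5, 7, 8}
Tree: B1–B2, B1–B3, B3–B4, B1–B5, B3–B6, B2–B7, B7–B8

Each bag holds 3 vertices, so the decomposition has width 2, which upper-bounds the treewidth. On the other hand G contains the 3-clique {5, 7, 8}. A clique must lie in a single bag of any decomposition, so no decomposition can have width below 2. The upper and lower bounds meet at 2, so that is the treewidth.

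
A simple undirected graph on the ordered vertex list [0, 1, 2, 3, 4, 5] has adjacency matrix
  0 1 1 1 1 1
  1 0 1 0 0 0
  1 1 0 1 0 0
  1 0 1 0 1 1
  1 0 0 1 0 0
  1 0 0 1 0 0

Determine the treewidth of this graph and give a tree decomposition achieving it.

The largest bag has 3 vertices, giving width 2; this decomposition certifies tw(G) ≤ 2. Conversely, {0, 1, 2} is a clique of size 3, and the vertices of any clique must share a bag in every tree decomposition; so some bag has ≥ 3 vertices and tw(G) ≥ 2. Therefore the treewidth is 2.

Treewidth 2.
Bags: B1 = {0, 2, 3}  B2 = {0, 3, 5}  B3 = {0, 1, 2}  B4 = {0, 3, 4}
Tree: B1–B2, B1–B3, B2–B4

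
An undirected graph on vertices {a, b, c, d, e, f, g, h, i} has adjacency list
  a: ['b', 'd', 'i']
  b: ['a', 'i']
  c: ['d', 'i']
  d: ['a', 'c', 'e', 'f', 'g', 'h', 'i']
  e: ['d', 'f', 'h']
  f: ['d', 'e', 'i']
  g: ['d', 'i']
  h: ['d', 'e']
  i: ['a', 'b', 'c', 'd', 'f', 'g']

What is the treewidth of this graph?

A width-2 tree decomposition is:
Bags: B1 = {d, f, i}  B2 = {a, d, i}  B3 = {c, d, i}  B4 = {d, e, f}  B5 = {a, b, i}  B6 = {d, e, h}  B7 = {d, g, i}
Tree: B1–B2, B2–B3, B1–B4, B2–B5, B4–B6, B3–B7
Every bag has size at most 3, so the width is 3 − 1 = 2 and tw(G) ≤ 2. For the lower bound, the 3 vertices {d, e, h} are pairwise adjacent, and any tree decomposition puts a clique entirely inside one bag — forcing width ≥ 2. Hence tw(G) = 2 exactly.

2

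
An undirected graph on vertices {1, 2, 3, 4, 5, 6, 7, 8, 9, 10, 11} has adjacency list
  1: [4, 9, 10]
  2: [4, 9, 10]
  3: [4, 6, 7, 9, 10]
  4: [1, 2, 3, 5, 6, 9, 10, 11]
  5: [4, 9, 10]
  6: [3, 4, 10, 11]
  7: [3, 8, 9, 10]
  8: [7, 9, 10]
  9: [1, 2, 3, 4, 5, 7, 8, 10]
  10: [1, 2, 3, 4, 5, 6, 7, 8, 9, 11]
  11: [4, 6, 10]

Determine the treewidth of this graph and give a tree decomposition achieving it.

Treewidth 3.
One optimal decomposition is:
Bags: B1 = {3, 4, 6, 10}  B2 = {3, 4, 9, 10}  B3 = {2, 4, 9, 10}  B4 = {3, 7, 9, 10}  B5 = {4, 6, 10, 11}  B6 = {7, 8, 9, 10}  B7 = {1, 4, 9, 10}  B8 = {4, 5, 9, 10}
Tree: B1–B2, B2–B3, B2–B4, B1–B5, B4–B6, B2–B7, B3–B8

Each bag holds 4 vertices, so the decomposition has width 3, which upper-bounds the treewidth. For the lower bound, the 4 vertices {7, 8, 9, 10} are pairwise adjacent, and any tree decomposition puts a clique entirely inside one bag — forcing width ≥ 3. Combining the bounds, tw(G) = 3.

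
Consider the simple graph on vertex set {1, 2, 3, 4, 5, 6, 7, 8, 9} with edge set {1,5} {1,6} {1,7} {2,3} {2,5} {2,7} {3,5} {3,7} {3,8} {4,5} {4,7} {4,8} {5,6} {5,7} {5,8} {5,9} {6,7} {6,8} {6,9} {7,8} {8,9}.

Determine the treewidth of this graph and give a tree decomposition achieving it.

Treewidth 3.
Bags: B1 = {4, 5, 7, 8}  B2 = {5, 6, 7, 8}  B3 = {3, 5, 7, 8}  B4 = {5, 6, 8, 9}  B5 = {1, 5, 6, 7}  B6 = {2, 3, 5, 7}
Tree: B1–B2, B1–B3, B2–B4, B2–B5, B3–B6

The largest bag has 4 vertices, giving width 3; this decomposition certifies tw(G) ≤ 3. Conversely, {5, 6, 8, 9} is a clique of size 4, and the vertices of any clique must share a bag in every tree decomposition; so some bag has ≥ 4 vertices and tw(G) ≥ 3. Combining the bounds, tw(G) = 3.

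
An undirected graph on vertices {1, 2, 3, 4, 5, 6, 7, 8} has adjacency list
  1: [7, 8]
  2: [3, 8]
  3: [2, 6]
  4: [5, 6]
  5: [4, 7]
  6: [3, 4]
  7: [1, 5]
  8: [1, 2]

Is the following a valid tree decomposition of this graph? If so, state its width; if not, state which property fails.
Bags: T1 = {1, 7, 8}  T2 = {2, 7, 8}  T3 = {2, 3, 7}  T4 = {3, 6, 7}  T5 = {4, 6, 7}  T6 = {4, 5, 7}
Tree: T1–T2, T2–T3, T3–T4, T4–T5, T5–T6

Every vertex of G appears in some bag (union = {1, 2, 3, 4, 5, 6, 7, 8}); every edge is covered by a bag; and for each vertex v the set of bags containing v is connected in the bag tree. The decomposition is therefore valid. The largest bag has 3 vertices, so the width is 2.

Yes; width 2.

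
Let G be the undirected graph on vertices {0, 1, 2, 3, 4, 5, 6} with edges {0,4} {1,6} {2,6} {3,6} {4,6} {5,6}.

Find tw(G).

1

A width-1 tree decomposition is:
Bags: B1 = {3, 6}  B2 = {2, 6}  B3 = {5, 6}  B4 = {4, 6}  B5 = {0, 4}  B6 = {1, 6}
Tree: B1–B2, B1–B3, B3–B4, B4–B5, B1–B6
Every bag has size at most 2, so the width is 2 − 1 = 1 and tw(G) ≤ 1. Any graph with an edge has treewidth ≥ 1, and G has the edge 3–6. Combining the bounds, tw(G) = 1.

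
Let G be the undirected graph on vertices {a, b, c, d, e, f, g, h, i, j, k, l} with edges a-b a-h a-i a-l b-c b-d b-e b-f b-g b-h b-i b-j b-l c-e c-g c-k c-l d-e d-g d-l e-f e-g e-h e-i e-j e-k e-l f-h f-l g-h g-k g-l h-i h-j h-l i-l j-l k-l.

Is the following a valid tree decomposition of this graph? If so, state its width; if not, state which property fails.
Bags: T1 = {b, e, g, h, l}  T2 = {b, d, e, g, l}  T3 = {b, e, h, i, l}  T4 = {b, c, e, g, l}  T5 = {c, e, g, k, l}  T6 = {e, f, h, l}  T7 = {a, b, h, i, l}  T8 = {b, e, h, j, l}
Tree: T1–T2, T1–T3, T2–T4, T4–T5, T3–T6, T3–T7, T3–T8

No — edge (b,f) lies in no bag.

A tree decomposition must satisfy three properties: every vertex lies in some bag; for every edge, both endpoints lie together in some bag; and for every vertex, the bags containing it form a connected subtree. Here edge (b,f) lies in no bag, so the decomposition is invalid.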